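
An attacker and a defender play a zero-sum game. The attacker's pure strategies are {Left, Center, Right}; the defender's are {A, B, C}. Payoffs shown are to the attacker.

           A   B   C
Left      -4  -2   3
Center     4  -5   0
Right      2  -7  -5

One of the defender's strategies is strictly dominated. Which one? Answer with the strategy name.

C

B holds the attacker's payoff strictly below C in every row: -2 < 3, -5 < 0, -7 < -5.
So C is strictly dominated for the defender.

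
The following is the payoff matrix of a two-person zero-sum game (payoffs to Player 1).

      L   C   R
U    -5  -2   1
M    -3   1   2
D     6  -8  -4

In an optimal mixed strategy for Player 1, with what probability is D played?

Row minima: U → -5, M → -3, D → -8; maximin = -3.
Column maxima: L → 6, C → 1, R → 2; minimax = 1.
-3 ≠ 1, so there is no saddle point; optimal play is mixed.
U is strictly dominated by M, so Player 1 never plays it.
R is strictly dominated by C (it gives Player 1 strictly more in every row), so Player 2 never plays it.
On the remaining 2×2 (M, D vs L, C):
Let Player 1 play M with probability p. Expected payoff against L: (-3)p + 6(1−p) = −9p + 6; against C: 1p + (-8)(1−p) = 9p − 8.
Setting these equal: −9p + 6 = 9p − 8 ⇒ −18p = -14 ⇒ p = 7/9, and the value is (-9)·(7/9) + 6 = -1.
For Player 2: with q = P(L), equating M's and D's payoffs gives −4q + 1 = 14q − 8 ⇒ q = 1/2.

2/9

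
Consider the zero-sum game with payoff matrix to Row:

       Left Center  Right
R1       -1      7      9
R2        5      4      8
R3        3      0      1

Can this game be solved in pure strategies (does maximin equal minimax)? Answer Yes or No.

Row minima: R1 → -1, R2 → 4, R3 → 0; maximin = 4.
Column maxima: Left → 5, Center → 7, Right → 9; minimax = 5.
4 ≠ 5, so no pure-strategy equilibrium exists.

No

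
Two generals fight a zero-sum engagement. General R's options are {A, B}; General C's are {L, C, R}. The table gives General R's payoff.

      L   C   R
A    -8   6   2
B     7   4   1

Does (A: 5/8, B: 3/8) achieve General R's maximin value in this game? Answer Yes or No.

No

Against L this mix gives (5/8)·(-8) + (3/8)·7 = -19/8.
Against C this mix gives (5/8)·6 + (3/8)·4 = 21/4.
Against R this mix gives (5/8)·2 + (3/8)·1 = 13/8.
General C will play L, holding General R to -19/8. Shifting weight toward the row that does better against L would raise this floor (the equalizing mix achieves 11/8 against both L and R), so the proposed strategy is not optimal.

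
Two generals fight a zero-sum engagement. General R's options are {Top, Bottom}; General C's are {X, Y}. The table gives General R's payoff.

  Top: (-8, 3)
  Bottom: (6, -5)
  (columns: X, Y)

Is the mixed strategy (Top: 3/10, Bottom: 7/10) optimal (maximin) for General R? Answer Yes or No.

Against X this mix gives (3/10)·(-8) + (7/10)·6 = 9/5.
Against Y this mix gives (3/10)·3 + (7/10)·(-5) = -13/5.
General C will play Y, holding General R to -13/5. Shifting weight toward the row that does better against Y would raise this floor (the equalizing mix achieves -1 against both Y and X), so the proposed strategy is not optimal.

No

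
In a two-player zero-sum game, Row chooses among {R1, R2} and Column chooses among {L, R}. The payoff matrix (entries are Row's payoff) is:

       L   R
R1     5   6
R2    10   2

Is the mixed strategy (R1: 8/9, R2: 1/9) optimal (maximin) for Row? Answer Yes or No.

Yes

Against L this mix gives (8/9)·5 + (1/9)·10 = 50/9.
Against R this mix gives (8/9)·6 + (1/9)·2 = 50/9.
All of Column's active replies (L, R) yield 50/9, and no column does worse for Row. The mix makes Column indifferent and guarantees 50/9, so it is optimal.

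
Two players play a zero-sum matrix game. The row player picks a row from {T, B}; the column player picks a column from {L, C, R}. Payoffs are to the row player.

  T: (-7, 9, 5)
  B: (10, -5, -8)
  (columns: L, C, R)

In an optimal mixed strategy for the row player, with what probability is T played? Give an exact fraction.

Row minima: T → -7, B → -8; maximin = -7.
Column maxima: L → 10, C → 9, R → 5; minimax = 5.
-7 ≠ 5, so there is no saddle point; optimal play is mixed.
C is strictly dominated by R (it gives the row player strictly more in every row), so the column player never plays it.
On the remaining 2×2 (T, B vs L, R):
Let the row player play T with probability p. Expected payoff against L: (-7)p + 10(1−p) = −17p + 10; against R: 5p + (-8)(1−p) = 13p − 8.
Setting these equal: −17p + 10 = 13p − 8 ⇒ −30p = -18 ⇒ p = 3/5, and the value is (-17)·(3/5) + 10 = -1/5.
For the column player: with q = P(L), equating T's and B's payoffs gives −12q + 5 = 18q − 8 ⇒ q = 13/30.

3/5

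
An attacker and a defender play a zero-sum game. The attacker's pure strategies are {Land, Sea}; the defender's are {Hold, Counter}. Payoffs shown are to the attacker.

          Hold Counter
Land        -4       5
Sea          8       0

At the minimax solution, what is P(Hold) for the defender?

5/17

Row minima: Land → -4, Sea → 0; maximin = 0.
Column maxima: Hold → 8, Counter → 5; minimax = 5.
0 ≠ 5, so there is no saddle point; optimal play is mixed.
Let the attacker play Land with probability p. Expected payoff against Hold: (-4)p + 8(1−p) = −12p + 8; against Counter: 5p + 0(1−p) = 5p.
Setting these equal: −12p + 8 = 5p ⇒ −17p = -8 ⇒ p = 8/17, and the value is (-12)·(8/17) + 8 = 40/17.
For the defender: with q = P(Hold), equating Land's and Sea's payoffs gives −9q + 5 = 8q ⇒ q = 5/17.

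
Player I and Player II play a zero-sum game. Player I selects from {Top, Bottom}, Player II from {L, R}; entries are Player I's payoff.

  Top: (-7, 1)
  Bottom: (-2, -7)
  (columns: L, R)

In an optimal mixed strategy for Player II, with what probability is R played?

5/13

Row minima: Top → -7, Bottom → -7; maximin = -7.
Column maxima: L → -2, R → 1; minimax = -2.
-7 ≠ -2, so there is no saddle point; optimal play is mixed.
Let Player I play Top with probability p. Expected payoff against L: (-7)p + (-2)(1−p) = −5p − 2; against R: 1p + (-7)(1−p) = 8p − 7.
Setting these equal: −5p − 2 = 8p − 7 ⇒ −13p = -5 ⇒ p = 5/13, and the value is (-5)·(5/13) − 2 = -51/13.
For Player II: with q = P(L), equating Top's and Bottom's payoffs gives −8q + 1 = 5q − 7 ⇒ q = 8/13.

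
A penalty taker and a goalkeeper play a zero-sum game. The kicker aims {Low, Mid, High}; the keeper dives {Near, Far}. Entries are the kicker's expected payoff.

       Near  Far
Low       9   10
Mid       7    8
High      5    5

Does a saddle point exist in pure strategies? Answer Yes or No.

Row minima: Low → 9, Mid → 7, High → 5; maximin = 9.
Column maxima: Near → 9, Far → 10; minimax = 9.
maximin = minimax = 9, so a saddle point exists.

Yes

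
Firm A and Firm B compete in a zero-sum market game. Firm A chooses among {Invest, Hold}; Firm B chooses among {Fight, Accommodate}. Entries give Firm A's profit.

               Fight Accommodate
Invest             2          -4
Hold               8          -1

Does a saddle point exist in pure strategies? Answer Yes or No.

Yes

Row minima: Invest → -4, Hold → -1; maximin = -1.
Column maxima: Fight → 8, Accommodate → -1; minimax = -1.
maximin = minimax = -1, so a saddle point exists.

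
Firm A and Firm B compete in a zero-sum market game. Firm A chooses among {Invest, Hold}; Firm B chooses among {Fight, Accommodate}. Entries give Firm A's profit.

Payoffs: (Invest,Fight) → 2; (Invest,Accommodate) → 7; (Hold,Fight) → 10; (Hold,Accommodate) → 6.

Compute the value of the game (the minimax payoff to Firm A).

58/9

Row minima: Invest → 2, Hold → 6; maximin = 6.
Column maxima: Fight → 10, Accommodate → 7; minimax = 7.
6 ≠ 7, so there is no saddle point; optimal play is mixed.
Let Firm A play Invest with probability p. Expected payoff against Fight: 2p + 10(1−p) = −8p + 10; against Accommodate: 7p + 6(1−p) = p + 6.
Setting these equal: −8p + 10 = p + 6 ⇒ −9p = -4 ⇒ p = 4/9, and the value is (-8)·(4/9) + 10 = 58/9.
For Firm B: with q = P(Fight), equating Invest's and Hold's payoffs gives −5q + 7 = 4q + 6 ⇒ q = 1/9.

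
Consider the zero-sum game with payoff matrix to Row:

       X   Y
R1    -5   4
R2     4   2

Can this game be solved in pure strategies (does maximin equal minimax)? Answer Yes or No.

Row minima: R1 → -5, R2 → 2; maximin = 2.
Column maxima: X → 4, Y → 4; minimax = 4.
2 ≠ 4, so no pure-strategy equilibrium exists.

No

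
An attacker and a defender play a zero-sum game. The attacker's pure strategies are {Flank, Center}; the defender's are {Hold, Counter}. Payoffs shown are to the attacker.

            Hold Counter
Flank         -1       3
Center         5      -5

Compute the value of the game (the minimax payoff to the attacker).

5/7

Row minima: Flank → -1, Center → -5; maximin = -1.
Column maxima: Hold → 5, Counter → 3; minimax = 3.
-1 ≠ 3, so there is no saddle point; optimal play is mixed.
Let the attacker play Flank with probability p. Expected payoff against Hold: (-1)p + 5(1−p) = −6p + 5; against Counter: 3p + (-5)(1−p) = 8p − 5.
Setting these equal: −6p + 5 = 8p − 5 ⇒ −14p = -10 ⇒ p = 5/7, and the value is (-6)·(5/7) + 5 = 5/7.
For the defender: with q = P(Hold), equating Flank's and Center's payoffs gives −4q + 3 = 10q − 5 ⇒ q = 4/7.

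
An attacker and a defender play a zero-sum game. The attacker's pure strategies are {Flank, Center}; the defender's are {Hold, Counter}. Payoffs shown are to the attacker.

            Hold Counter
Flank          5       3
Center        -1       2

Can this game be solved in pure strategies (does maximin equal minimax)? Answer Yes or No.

Row minima: Flank → 3, Center → -1; maximin = 3.
Column maxima: Hold → 5, Counter → 3; minimax = 3.
maximin = minimax = 3, so a saddle point exists.

Yes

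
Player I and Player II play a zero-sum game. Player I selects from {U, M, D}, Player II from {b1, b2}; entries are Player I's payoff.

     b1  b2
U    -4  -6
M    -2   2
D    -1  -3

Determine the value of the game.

Row minima: U → -6, M → -2, D → -3; maximin = -2.
Column maxima: b1 → -1, b2 → 2; minimax = -1.
-2 ≠ -1, so there is no saddle point; optimal play is mixed.
U is strictly dominated by M, so Player I never plays it.
On the remaining 2×2 (M, D vs b1, b2):
Let Player I play M with probability p. Expected payoff against b1: (-2)p + (-1)(1−p) = −p − 1; against b2: 2p + (-3)(1−p) = 5p − 3.
Setting these equal: −p − 1 = 5p − 3 ⇒ −6p = -2 ⇒ p = 1/3, and the value is (-1)·(1/3) − 1 = -4/3.
For Player II: with q = P(b1), equating M's and D's payoffs gives −4q + 2 = 2q − 3 ⇒ q = 5/6.

-4/3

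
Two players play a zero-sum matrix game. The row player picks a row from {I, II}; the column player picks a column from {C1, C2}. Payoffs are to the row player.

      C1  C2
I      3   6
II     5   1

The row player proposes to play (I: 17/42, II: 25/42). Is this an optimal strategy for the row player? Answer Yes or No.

No

Against C1 this mix gives (17/42)·3 + (25/42)·5 = 88/21.
Against C2 this mix gives (17/42)·6 + (25/42)·1 = 127/42.
The column player will play C2, holding the row player to 127/42. Shifting weight toward the row that does better against C2 would raise this floor (the equalizing mix achieves 27/7 against both C2 and C1), so the proposed strategy is not optimal.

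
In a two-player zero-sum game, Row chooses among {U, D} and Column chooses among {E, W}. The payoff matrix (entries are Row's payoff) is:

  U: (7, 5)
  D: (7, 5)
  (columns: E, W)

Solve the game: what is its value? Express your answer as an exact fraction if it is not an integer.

Row minima: U → 5, D → 5; maximin = 5.
Column maxima: E → 7, W → 5; minimax = 5.
Since maximin = minimax = 5, there is a saddle point and the value is 5.

5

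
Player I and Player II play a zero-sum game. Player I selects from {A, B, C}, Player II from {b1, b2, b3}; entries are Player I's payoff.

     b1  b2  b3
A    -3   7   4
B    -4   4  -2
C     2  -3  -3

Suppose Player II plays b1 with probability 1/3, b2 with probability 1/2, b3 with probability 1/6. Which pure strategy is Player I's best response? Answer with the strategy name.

A

Expected payoff of A: (1/3)·(-3) + (1/2)·7 + (1/6)·4 = 19/6.
Expected payoff of B: (1/3)·(-4) + (1/2)·4 + (1/6)·(-2) = 1/3.
Expected payoff of C: (1/3)·2 + (1/2)·(-3) + (1/6)·(-3) = -4/3.
The largest is 19/6, so Player I's best response is A.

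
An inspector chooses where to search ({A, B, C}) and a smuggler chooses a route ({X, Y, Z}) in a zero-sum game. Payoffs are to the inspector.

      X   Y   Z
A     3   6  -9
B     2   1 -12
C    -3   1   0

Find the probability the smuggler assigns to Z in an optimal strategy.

2/5

Row minima: A → -9, B → -12, C → -3; maximin = -3.
Column maxima: X → 3, Y → 6, Z → 0; minimax = 0.
-3 ≠ 0, so there is no saddle point; optimal play is mixed.
B is strictly dominated by A, so the inspector never plays it.
With B eliminated, Y is strictly dominated by X (it gives the inspector strictly more in every remaining row), so the smuggler never plays it.
On the remaining 2×2 (A, C vs X, Z):
Let the inspector play A with probability p. Expected payoff against X: 3p + (-3)(1−p) = 6p − 3; against Z: (-9)p + 0(1−p) = −9p.
Setting these equal: 6p − 3 = −9p ⇒ 15p = 3 ⇒ p = 1/5, and the value is (6)·(1/5) − 3 = -9/5.
For the smuggler: with q = P(X), equating A's and C's payoffs gives 12q − 9 = −3q ⇒ q = 3/5.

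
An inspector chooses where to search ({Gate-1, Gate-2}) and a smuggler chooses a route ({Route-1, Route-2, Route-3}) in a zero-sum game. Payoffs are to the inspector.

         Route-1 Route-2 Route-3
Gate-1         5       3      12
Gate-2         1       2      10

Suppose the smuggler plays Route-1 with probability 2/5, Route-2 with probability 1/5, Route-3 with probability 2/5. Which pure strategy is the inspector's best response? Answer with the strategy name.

Expected payoff of Gate-1: (2/5)·5 + (1/5)·3 + (2/5)·12 = 37/5.
Expected payoff of Gate-2: (2/5)·1 + (1/5)·2 + (2/5)·10 = 24/5.
The largest is 37/5, so the inspector's best response is Gate-1.

Gate-1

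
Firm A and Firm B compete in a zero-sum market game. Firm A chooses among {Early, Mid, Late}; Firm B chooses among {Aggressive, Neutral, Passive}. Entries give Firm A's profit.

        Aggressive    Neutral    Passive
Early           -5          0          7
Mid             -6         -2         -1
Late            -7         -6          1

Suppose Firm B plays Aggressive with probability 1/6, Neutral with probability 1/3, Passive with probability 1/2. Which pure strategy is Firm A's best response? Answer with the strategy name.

Early

Expected payoff of Early: (1/6)·(-5) + (1/3)·0 + (1/2)·7 = 8/3.
Expected payoff of Mid: (1/6)·(-6) + (1/3)·(-2) + (1/2)·(-1) = -13/6.
Expected payoff of Late: (1/6)·(-7) + (1/3)·(-6) + (1/2)·1 = -8/3.
The largest is 8/3, so Firm A's best response is Early.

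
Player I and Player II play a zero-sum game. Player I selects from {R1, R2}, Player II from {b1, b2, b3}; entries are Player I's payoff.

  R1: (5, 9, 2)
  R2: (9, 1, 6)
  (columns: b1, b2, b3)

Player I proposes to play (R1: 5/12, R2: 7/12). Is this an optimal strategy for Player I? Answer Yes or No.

Yes

Against b1 this mix gives (5/12)·5 + (7/12)·9 = 22/3.
Against b2 this mix gives (5/12)·9 + (7/12)·1 = 13/3.
Against b3 this mix gives (5/12)·2 + (7/12)·6 = 13/3.
All of Player II's active replies (b2, b3) yield 13/3, and no column does worse for Player I. The mix makes Player II indifferent and guarantees 13/3, so it is optimal.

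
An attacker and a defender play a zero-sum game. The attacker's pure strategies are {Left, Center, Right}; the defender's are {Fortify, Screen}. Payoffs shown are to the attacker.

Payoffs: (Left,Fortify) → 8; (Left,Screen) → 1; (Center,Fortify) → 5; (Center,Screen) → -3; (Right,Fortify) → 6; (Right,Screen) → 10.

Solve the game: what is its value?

Row minima: Left → 1, Center → -3, Right → 6; maximin = 6.
Column maxima: Fortify → 8, Screen → 10; minimax = 8.
6 ≠ 8, so there is no saddle point; optimal play is mixed.
Center is strictly dominated by Left, so the attacker never plays it.
On the remaining 2×2 (Left, Right vs Fortify, Screen):
Let the attacker play Left with probability p. Expected payoff against Fortify: 8p + 6(1−p) = 2p + 6; against Screen: 1p + 10(1−p) = −9p + 10.
Setting these equal: 2p + 6 = −9p + 10 ⇒ 11p = 4 ⇒ p = 4/11, and the value is (2)·(4/11) + 6 = 74/11.
For the defender: with q = P(Fortify), equating Left's and Right's payoffs gives 7q + 1 = −4q + 10 ⇒ q = 9/11.

74/11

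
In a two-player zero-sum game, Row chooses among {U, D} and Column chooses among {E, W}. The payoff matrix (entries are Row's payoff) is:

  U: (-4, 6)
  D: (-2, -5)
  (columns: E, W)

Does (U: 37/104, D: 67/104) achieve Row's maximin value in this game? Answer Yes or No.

Against E this mix gives (37/104)·(-4) + (67/104)·(-2) = -141/52.
Against W this mix gives (37/104)·6 + (67/104)·(-5) = -113/104.
Column will play E, holding Row to -141/52. Shifting weight toward the row that does better against E would raise this floor (the equalizing mix achieves -32/13 against both E and W), so the proposed strategy is not optimal.

No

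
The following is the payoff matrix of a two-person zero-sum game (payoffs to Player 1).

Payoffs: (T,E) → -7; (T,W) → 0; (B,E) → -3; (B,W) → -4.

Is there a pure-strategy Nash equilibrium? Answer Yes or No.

Row minima: T → -7, B → -4; maximin = -4.
Column maxima: E → -3, W → 0; minimax = -3.
-4 ≠ -3, so no pure-strategy equilibrium exists.

No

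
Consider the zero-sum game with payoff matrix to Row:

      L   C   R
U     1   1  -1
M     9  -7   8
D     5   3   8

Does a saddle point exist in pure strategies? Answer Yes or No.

Yes

Row minima: U → -1, M → -7, D → 3; maximin = 3.
Column maxima: L → 9, C → 3, R → 8; minimax = 3.
maximin = minimax = 3, so a saddle point exists.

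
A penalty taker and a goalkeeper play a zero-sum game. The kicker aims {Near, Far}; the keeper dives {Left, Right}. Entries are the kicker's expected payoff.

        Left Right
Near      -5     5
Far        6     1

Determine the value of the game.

Row minima: Near → -5, Far → 1; maximin = 1.
Column maxima: Left → 6, Right → 5; minimax = 5.
1 ≠ 5, so there is no saddle point; optimal play is mixed.
Let the kicker play Near with probability p. Expected payoff against Left: (-5)p + 6(1−p) = −11p + 6; against Right: 5p + 1(1−p) = 4p + 1.
Setting these equal: −11p + 6 = 4p + 1 ⇒ −15p = -5 ⇒ p = 1/3, and the value is (-11)·(1/3) + 6 = 7/3.
For the keeper: with q = P(Left), equating Near's and Far's payoffs gives −10q + 5 = 5q + 1 ⇒ q = 4/15.

7/3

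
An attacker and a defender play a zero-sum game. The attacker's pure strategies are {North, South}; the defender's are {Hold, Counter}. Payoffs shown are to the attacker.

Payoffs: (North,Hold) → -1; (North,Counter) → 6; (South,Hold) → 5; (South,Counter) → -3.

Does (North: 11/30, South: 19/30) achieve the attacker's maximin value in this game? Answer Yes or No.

Against Hold this mix gives (11/30)·(-1) + (19/30)·5 = 14/5.
Against Counter this mix gives (11/30)·6 + (19/30)·(-3) = 3/10.
The defender will play Counter, holding the attacker to 3/10. Shifting weight toward the row that does better against Counter would raise this floor (the equalizing mix achieves 9/5 against both Counter and Hold), so the proposed strategy is not optimal.

No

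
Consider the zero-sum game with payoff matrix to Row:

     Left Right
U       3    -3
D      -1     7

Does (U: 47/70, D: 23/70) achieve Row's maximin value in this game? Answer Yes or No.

No

Against Left this mix gives (47/70)·3 + (23/70)·(-1) = 59/35.
Against Right this mix gives (47/70)·(-3) + (23/70)·7 = 2/7.
Column will play Right, holding Row to 2/7. Shifting weight toward the row that does better against Right would raise this floor (the equalizing mix achieves 9/7 against both Right and Left), so the proposed strategy is not optimal.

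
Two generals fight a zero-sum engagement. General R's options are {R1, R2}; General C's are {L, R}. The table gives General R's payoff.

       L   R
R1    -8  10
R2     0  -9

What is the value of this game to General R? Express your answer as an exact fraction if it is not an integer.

-8/3

Row minima: R1 → -8, R2 → -9; maximin = -8.
Column maxima: L → 0, R → 10; minimax = 0.
-8 ≠ 0, so there is no saddle point; optimal play is mixed.
Let General R play R1 with probability p. Expected payoff against L: (-8)p + 0(1−p) = −8p; against R: 10p + (-9)(1−p) = 19p − 9.
Setting these equal: −8p = 19p − 9 ⇒ −27p = -9 ⇒ p = 1/3, and the value is (-8)·(1/3) = -8/3.
For General C: with q = P(L), equating R1's and R2's payoffs gives −18q + 10 = 9q − 9 ⇒ q = 19/27.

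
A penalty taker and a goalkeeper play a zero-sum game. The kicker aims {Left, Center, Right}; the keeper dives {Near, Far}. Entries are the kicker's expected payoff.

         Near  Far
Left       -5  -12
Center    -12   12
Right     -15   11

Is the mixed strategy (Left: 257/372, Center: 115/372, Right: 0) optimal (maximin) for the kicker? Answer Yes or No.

No

Against Near this mix gives (257/372)·(-5) + (115/372)·(-12) = -2665/372.
Against Far this mix gives (257/372)·(-12) + (115/372)·12 = -142/31.
The keeper will play Near, holding the kicker to -2665/372. Shifting weight toward the row that does better against Near would raise this floor (the equalizing mix achieves -204/31 against both Near and Far), so the proposed strategy is not optimal.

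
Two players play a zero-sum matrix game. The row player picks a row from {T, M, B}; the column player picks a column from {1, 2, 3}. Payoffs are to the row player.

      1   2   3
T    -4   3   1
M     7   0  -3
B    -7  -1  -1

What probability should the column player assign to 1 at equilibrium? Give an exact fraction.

4/15

Row minima: T → -4, M → -3, B → -7; maximin = -3.
Column maxima: 1 → 7, 2 → 3, 3 → 1; minimax = 1.
-3 ≠ 1, so there is no saddle point; optimal play is mixed.
B is strictly dominated by T, so the row player never plays it.
With B eliminated, 2 is strictly dominated by 3 (it gives the row player strictly more in every remaining row), so the column player never plays it.
On the remaining 2×2 (T, M vs 1, 3):
Let the row player play T with probability p. Expected payoff against 1: (-4)p + 7(1−p) = −11p + 7; against 3: 1p + (-3)(1−p) = 4p − 3.
Setting these equal: −11p + 7 = 4p − 3 ⇒ −15p = -10 ⇒ p = 2/3, and the value is (-11)·(2/3) + 7 = -1/3.
For the column player: with q = P(1), equating T's and M's payoffs gives −5q + 1 = 10q − 3 ⇒ q = 4/15.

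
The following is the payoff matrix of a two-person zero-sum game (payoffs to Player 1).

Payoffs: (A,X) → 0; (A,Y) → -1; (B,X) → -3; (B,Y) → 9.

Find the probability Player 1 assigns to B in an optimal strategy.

1/13

Row minima: A → -1, B → -3; maximin = -1.
Column maxima: X → 0, Y → 9; minimax = 0.
-1 ≠ 0, so there is no saddle point; optimal play is mixed.
Let Player 1 play A with probability p. Expected payoff against X: 0p + (-3)(1−p) = 3p − 3; against Y: (-1)p + 9(1−p) = −10p + 9.
Setting these equal: 3p − 3 = −10p + 9 ⇒ 13p = 12 ⇒ p = 12/13, and the value is (3)·(12/13) − 3 = -3/13.
For Player 2: with q = P(X), equating A's and B's payoffs gives q − 1 = −12q + 9 ⇒ q = 10/13.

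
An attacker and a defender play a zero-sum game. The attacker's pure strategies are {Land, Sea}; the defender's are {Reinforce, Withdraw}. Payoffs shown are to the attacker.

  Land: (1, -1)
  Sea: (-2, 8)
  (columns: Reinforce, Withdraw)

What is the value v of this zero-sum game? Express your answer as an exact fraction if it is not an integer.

1/2

Row minima: Land → -1, Sea → -2; maximin = -1.
Column maxima: Reinforce → 1, Withdraw → 8; minimax = 1.
-1 ≠ 1, so there is no saddle point; optimal play is mixed.
Let the attacker play Land with probability p. Expected payoff against Reinforce: 1p + (-2)(1−p) = 3p − 2; against Withdraw: (-1)p + 8(1−p) = −9p + 8.
Setting these equal: 3p − 2 = −9p + 8 ⇒ 12p = 10 ⇒ p = 5/6, and the value is (3)·(5/6) − 2 = 1/2.
For the defender: with q = P(Reinforce), equating Land's and Sea's payoffs gives 2q − 1 = −10q + 8 ⇒ q = 3/4.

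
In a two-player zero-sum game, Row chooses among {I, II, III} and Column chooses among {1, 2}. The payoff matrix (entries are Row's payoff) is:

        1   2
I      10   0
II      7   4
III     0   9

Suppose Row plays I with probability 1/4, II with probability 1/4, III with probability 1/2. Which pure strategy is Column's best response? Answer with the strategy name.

1

If Column plays 1, Row's expected payoff is (1/4)·10 + (1/4)·7 + (1/2)·0 = 17/4.
If Column plays 2, Row's expected payoff is (1/4)·0 + (1/4)·4 + (1/2)·9 = 11/2.
Column minimizes Row's payoff; the smallest is 17/4, so the best response is 1.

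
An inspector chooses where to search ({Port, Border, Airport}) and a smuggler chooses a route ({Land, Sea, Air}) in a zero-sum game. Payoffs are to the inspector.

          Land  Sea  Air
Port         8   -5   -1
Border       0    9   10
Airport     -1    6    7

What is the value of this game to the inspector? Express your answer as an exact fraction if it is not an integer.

36/11

Row minima: Port → -5, Border → 0, Airport → -1; maximin = 0.
Column maxima: Land → 8, Sea → 9, Air → 10; minimax = 8.
0 ≠ 8, so there is no saddle point; optimal play is mixed.
Airport is strictly dominated by Border, so the inspector never plays it.
Air is strictly dominated by Sea (it gives the inspector strictly more in every row), so the smuggler never plays it.
On the remaining 2×2 (Port, Border vs Land, Sea):
Let the inspector play Port with probability p. Expected payoff against Land: 8p + 0(1−p) = 8p; against Sea: (-5)p + 9(1−p) = −14p + 9.
Setting these equal: 8p = −14p + 9 ⇒ 22p = 9 ⇒ p = 9/22, and the value is (8)·(9/22) = 36/11.
For the smuggler: with q = P(Land), equating Port's and Border's payoffs gives 13q − 5 = −9q + 9 ⇒ q = 7/11.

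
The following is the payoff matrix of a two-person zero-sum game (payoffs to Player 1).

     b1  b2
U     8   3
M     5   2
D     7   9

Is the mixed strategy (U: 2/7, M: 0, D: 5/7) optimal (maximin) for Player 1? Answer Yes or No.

Against b1 this mix gives (2/7)·8 + (5/7)·7 = 51/7.
Against b2 this mix gives (2/7)·3 + (5/7)·9 = 51/7.
All of Player 2's active replies (b1, b2) yield 51/7, and no column does worse for Player 1. The mix makes Player 2 indifferent and guarantees 51/7, so it is optimal.

Yes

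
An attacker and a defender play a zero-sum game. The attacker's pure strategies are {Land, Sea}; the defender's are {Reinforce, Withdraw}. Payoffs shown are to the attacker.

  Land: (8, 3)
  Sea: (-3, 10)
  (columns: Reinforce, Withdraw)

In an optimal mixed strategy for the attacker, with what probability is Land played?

13/18

Row minima: Land → 3, Sea → -3; maximin = 3.
Column maxima: Reinforce → 8, Withdraw → 10; minimax = 8.
3 ≠ 8, so there is no saddle point; optimal play is mixed.
Let the attacker play Land with probability p. Expected payoff against Reinforce: 8p + (-3)(1−p) = 11p − 3; against Withdraw: 3p + 10(1−p) = −7p + 10.
Setting these equal: 11p − 3 = −7p + 10 ⇒ 18p = 13 ⇒ p = 13/18, and the value is (11)·(13/18) − 3 = 89/18.
For the defender: with q = P(Reinforce), equating Land's and Sea's payoffs gives 5q + 3 = −13q + 10 ⇒ q = 7/18.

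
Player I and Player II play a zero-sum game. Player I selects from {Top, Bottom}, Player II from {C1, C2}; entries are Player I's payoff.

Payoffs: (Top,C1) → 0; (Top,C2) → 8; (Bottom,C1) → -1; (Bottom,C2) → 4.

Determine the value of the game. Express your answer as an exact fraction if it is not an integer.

Row minima: Top → 0, Bottom → -1; maximin = 0.
Column maxima: C1 → 0, C2 → 8; minimax = 0.
Since maximin = minimax = 0, there is a saddle point and the value is 0.

0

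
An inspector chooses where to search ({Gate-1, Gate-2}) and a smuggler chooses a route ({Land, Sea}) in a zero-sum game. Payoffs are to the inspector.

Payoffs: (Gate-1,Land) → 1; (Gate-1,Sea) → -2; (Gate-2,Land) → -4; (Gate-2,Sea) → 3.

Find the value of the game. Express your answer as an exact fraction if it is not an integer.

-1/2

Row minima: Gate-1 → -2, Gate-2 → -4; maximin = -2.
Column maxima: Land → 1, Sea → 3; minimax = 1.
-2 ≠ 1, so there is no saddle point; optimal play is mixed.
Let the inspector play Gate-1 with probability p. Expected payoff against Land: 1p + (-4)(1−p) = 5p − 4; against Sea: (-2)p + 3(1−p) = −5p + 3.
Setting these equal: 5p − 4 = −5p + 3 ⇒ 10p = 7 ⇒ p = 7/10, and the value is (5)·(7/10) − 4 = -1/2.
For the smuggler: with q = P(Land), equating Gate-1's and Gate-2's payoffs gives 3q − 2 = −7q + 3 ⇒ q = 1/2.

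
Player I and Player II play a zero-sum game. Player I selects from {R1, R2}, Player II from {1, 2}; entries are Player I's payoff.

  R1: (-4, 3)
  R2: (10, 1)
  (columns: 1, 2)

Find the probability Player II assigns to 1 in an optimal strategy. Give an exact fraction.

Row minima: R1 → -4, R2 → 1; maximin = 1.
Column maxima: 1 → 10, 2 → 3; minimax = 3.
1 ≠ 3, so there is no saddle point; optimal play is mixed.
Let Player I play R1 with probability p. Expected payoff against 1: (-4)p + 10(1−p) = −14p + 10; against 2: 3p + 1(1−p) = 2p + 1.
Setting these equal: −14p + 10 = 2p + 1 ⇒ −16p = -9 ⇒ p = 9/16, and the value is (-14)·(9/16) + 10 = 17/8.
For Player II: with q = P(1), equating R1's and R2's payoffs gives −7q + 3 = 9q + 1 ⇒ q = 1/8.

1/8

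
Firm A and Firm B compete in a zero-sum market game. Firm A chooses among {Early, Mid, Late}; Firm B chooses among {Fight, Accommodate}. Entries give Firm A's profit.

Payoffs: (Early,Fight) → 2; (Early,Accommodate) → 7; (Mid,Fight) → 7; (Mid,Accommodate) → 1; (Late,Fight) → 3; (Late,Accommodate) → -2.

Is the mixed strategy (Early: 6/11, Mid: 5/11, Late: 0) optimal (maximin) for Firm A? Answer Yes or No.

Against Fight this mix gives (6/11)·2 + (5/11)·7 = 47/11.
Against Accommodate this mix gives (6/11)·7 + (5/11)·1 = 47/11.
All of Firm B's active replies (Fight, Accommodate) yield 47/11, and no column does worse for Firm A. The mix makes Firm B indifferent and guarantees 47/11, so it is optimal.

Yes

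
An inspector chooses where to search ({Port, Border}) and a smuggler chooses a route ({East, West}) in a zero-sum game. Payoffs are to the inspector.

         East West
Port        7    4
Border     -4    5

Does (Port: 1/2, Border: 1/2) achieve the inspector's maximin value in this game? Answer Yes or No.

Against East this mix gives (1/2)·7 + (1/2)·(-4) = 3/2.
Against West this mix gives (1/2)·4 + (1/2)·5 = 9/2.
The smuggler will play East, holding the inspector to 3/2. Shifting weight toward the row that does better against East would raise this floor (the equalizing mix achieves 17/4 against both East and West), so the proposed strategy is not optimal.

No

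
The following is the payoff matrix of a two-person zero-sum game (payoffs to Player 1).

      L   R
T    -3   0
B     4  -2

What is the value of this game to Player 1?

Row minima: T → -3, B → -2; maximin = -2.
Column maxima: L → 4, R → 0; minimax = 0.
-2 ≠ 0, so there is no saddle point; optimal play is mixed.
Let Player 1 play T with probability p. Expected payoff against L: (-3)p + 4(1−p) = −7p + 4; against R: 0p + (-2)(1−p) = 2p − 2.
Setting these equal: −7p + 4 = 2p − 2 ⇒ −9p = -6 ⇒ p = 2/3, and the value is (-7)·(2/3) + 4 = -2/3.
For Player 2: with q = P(L), equating T's and B's payoffs gives −3q = 6q − 2 ⇒ q = 2/9.

-2/3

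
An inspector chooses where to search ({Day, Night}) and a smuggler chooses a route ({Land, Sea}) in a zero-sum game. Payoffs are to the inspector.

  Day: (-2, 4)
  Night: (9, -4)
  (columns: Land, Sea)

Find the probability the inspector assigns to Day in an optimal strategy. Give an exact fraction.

13/19

Row minima: Day → -2, Night → -4; maximin = -2.
Column maxima: Land → 9, Sea → 4; minimax = 4.
-2 ≠ 4, so there is no saddle point; optimal play is mixed.
Let the inspector play Day with probability p. Expected payoff against Land: (-2)p + 9(1−p) = −11p + 9; against Sea: 4p + (-4)(1−p) = 8p − 4.
Setting these equal: −11p + 9 = 8p − 4 ⇒ −19p = -13 ⇒ p = 13/19, and the value is (-11)·(13/19) + 9 = 28/19.
For the smuggler: with q = P(Land), equating Day's and Night's payoffs gives −6q + 4 = 13q − 4 ⇒ q = 8/19.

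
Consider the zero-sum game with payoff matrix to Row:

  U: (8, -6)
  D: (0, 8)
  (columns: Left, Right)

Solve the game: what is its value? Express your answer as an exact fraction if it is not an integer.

Row minima: U → -6, D → 0; maximin = 0.
Column maxima: Left → 8, Right → 8; minimax = 8.
0 ≠ 8, so there is no saddle point; optimal play is mixed.
Let Row play U with probability p. Expected payoff against Left: 8p + 0(1−p) = 8p; against Right: (-6)p + 8(1−p) = −14p + 8.
Setting these equal: 8p = −14p + 8 ⇒ 22p = 8 ⇒ p = 4/11, and the value is (8)·(4/11) = 32/11.
For Column: with q = P(Left), equating U's and D's payoffs gives 14q − 6 = −8q + 8 ⇒ q = 7/11.

32/11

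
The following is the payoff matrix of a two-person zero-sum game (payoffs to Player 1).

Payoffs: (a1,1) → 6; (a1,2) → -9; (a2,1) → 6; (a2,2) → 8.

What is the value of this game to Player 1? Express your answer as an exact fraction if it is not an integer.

6

Row minima: a1 → -9, a2 → 6; maximin = 6.
Column maxima: 1 → 6, 2 → 8; minimax = 6.
Since maximin = minimax = 6, there is a saddle point and the value is 6.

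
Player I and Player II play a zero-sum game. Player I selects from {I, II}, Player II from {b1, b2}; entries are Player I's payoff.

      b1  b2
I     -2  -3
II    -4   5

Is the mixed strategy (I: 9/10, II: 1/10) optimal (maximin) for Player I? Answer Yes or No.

Against b1 this mix gives (9/10)·(-2) + (1/10)·(-4) = -11/5.
Against b2 this mix gives (9/10)·(-3) + (1/10)·5 = -11/5.
All of Player II's active replies (b1, b2) yield -11/5, and no column does worse for Player I. The mix makes Player II indifferent and guarantees -11/5, so it is optimal.

Yes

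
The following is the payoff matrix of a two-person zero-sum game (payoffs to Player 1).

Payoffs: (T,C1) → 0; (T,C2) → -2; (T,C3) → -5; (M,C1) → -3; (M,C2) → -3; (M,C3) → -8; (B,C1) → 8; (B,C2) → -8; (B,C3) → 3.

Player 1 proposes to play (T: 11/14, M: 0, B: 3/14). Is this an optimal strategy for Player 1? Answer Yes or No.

Against C1 this mix gives (11/14)·0 + (3/14)·8 = 12/7.
Against C2 this mix gives (11/14)·(-2) + (3/14)·(-8) = -23/7.
Against C3 this mix gives (11/14)·(-5) + (3/14)·3 = -23/7.
All of Player 2's active replies (C2, C3) yield -23/7, and no column does worse for Player 1. The mix makes Player 2 indifferent and guarantees -23/7, so it is optimal.

Yes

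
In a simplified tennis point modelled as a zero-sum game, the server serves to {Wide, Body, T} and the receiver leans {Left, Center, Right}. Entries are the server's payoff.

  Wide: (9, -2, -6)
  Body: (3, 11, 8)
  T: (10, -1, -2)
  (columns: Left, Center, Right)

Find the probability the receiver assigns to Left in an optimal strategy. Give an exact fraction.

10/17

Row minima: Wide → -6, Body → 3, T → -2; maximin = 3.
Column maxima: Left → 10, Center → 11, Right → 8; minimax = 8.
3 ≠ 8, so there is no saddle point; optimal play is mixed.
Wide is strictly dominated by T, so the server never plays it.
Center is strictly dominated by Right (it gives the server strictly more in every row), so the receiver never plays it.
On the remaining 2×2 (Body, T vs Left, Right):
Let the server play Body with probability p. Expected payoff against Left: 3p + 10(1−p) = −7p + 10; against Right: 8p + (-2)(1−p) = 10p − 2.
Setting these equal: −7p + 10 = 10p − 2 ⇒ −17p = -12 ⇒ p = 12/17, and the value is (-7)·(12/17) + 10 = 86/17.
For the receiver: with q = P(Left), equating Body's and T's payoffs gives −5q + 8 = 12q − 2 ⇒ q = 10/17.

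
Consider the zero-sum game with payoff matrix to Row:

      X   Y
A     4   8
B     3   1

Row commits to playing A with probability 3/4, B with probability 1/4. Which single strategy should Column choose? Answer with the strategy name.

X

If Column plays X, Row's expected payoff is (3/4)·4 + (1/4)·3 = 15/4.
If Column plays Y, Row's expected payoff is (3/4)·8 + (1/4)·1 = 25/4.
Column minimizes Row's payoff; the smallest is 15/4, so the best response is X.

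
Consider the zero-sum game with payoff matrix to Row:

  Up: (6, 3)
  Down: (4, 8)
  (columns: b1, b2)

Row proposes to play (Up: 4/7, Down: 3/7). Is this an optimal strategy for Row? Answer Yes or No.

Yes

Against b1 this mix gives (4/7)·6 + (3/7)·4 = 36/7.
Against b2 this mix gives (4/7)·3 + (3/7)·8 = 36/7.
All of Column's active replies (b1, b2) yield 36/7, and no column does worse for Row. The mix makes Column indifferent and guarantees 36/7, so it is optimal.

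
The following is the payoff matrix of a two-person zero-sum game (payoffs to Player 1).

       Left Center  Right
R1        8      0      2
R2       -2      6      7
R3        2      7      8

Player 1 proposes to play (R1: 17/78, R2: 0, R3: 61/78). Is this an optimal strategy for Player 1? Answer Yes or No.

Against Left this mix gives (17/78)·8 + (61/78)·2 = 43/13.
Against Center this mix gives (17/78)·0 + (61/78)·7 = 427/78.
Against Right this mix gives (17/78)·2 + (61/78)·8 = 87/13.
Player 2 will play Left, holding Player 1 to 43/13. Shifting weight toward the row that does better against Left would raise this floor (the equalizing mix achieves 56/13 against both Left and Center), so the proposed strategy is not optimal.

No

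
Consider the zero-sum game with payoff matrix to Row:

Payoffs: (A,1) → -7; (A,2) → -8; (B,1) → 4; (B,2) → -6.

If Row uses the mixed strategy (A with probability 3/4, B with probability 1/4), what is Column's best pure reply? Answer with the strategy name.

2

If Column plays 1, Row's expected payoff is (3/4)·(-7) + (1/4)·4 = -17/4.
If Column plays 2, Row's expected payoff is (3/4)·(-8) + (1/4)·(-6) = -15/2.
Column minimizes Row's payoff; the smallest is -15/2, so the best response is 2.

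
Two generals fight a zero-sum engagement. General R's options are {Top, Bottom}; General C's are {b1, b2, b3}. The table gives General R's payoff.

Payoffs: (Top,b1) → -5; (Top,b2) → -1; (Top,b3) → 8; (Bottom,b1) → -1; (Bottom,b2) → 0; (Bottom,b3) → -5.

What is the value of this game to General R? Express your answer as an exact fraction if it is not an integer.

-33/17

Row minima: Top → -5, Bottom → -5; maximin = -5.
Column maxima: b1 → -1, b2 → 0, b3 → 8; minimax = -1.
-5 ≠ -1, so there is no saddle point; optimal play is mixed.
b2 is strictly dominated by b1 (it gives General R strictly more in every row), so General C never plays it.
On the remaining 2×2 (Top, Bottom vs b1, b3):
Let General R play Top with probability p. Expected payoff against b1: (-5)p + (-1)(1−p) = −4p − 1; against b3: 8p + (-5)(1−p) = 13p − 5.
Setting these equal: −4p − 1 = 13p − 5 ⇒ −17p = -4 ⇒ p = 4/17, and the value is (-4)·(4/17) − 1 = -33/17.
For General C: with q = P(b1), equating Top's and Bottom's payoffs gives −13q + 8 = 4q − 5 ⇒ q = 13/17.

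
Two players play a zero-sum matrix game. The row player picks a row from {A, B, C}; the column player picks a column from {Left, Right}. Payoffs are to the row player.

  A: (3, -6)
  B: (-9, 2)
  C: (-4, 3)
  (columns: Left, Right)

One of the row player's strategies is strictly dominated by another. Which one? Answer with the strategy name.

B

C gives a strictly higher payoff than B against every column: -4 > -9, 3 > 2.
So B is strictly dominated and the row player never plays it.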